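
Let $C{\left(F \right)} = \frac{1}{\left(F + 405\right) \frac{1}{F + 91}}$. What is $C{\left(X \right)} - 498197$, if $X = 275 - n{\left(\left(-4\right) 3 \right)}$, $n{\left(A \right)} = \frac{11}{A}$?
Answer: $- \frac{4070763284}{8171} \approx -4.982 \cdot 10^{5}$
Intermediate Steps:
$X = \frac{3311}{12}$ ($X = 275 - \frac{11}{\left(-4\right) 3} = 275 - \frac{11}{-12} = 275 - 11 \left(- \frac{1}{12}\right) = 275 - - \frac{11}{12} = 275 + \frac{11}{12} = \frac{3311}{12} \approx 275.92$)
$C{\left(F \right)} = \frac{91 + F}{405 + F}$ ($C{\left(F \right)} = \frac{1}{\left(405 + F\right) \frac{1}{91 + F}} = \frac{1}{\frac{1}{91 + F} \left(405 + F\right)} = \frac{91 + F}{405 + F}$)
$C{\left(X \right)} - 498197 = \frac{91 + \frac{3311}{12}}{405 + \frac{3311}{12}} - 498197 = \frac{1}{\frac{8171}{12}} \cdot \frac{4403}{12} - 498197 = \frac{12}{8171} \cdot \frac{4403}{12} - 498197 = \frac{4403}{8171} - 498197 = - \frac{4070763284}{8171}$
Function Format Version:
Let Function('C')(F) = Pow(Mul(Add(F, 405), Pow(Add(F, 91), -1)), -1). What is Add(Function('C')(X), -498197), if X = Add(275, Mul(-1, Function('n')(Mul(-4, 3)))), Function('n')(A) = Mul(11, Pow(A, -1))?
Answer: Rational(-4070763284, 8171) ≈ -4.9820e+5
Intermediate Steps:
X = Rational(3311, 12) (X = Add(275, Mul(-1, Mul(11, Pow(Mul(-4, 3), -1)))) = Add(275, Mul(-1, Mul(11, Pow(-12, -1)))) = Add(275, Mul(-1, Mul(11, Rational(-1, 12)))) = Add(275, Mul(-1, Rational(-11, 12))) = Add(275, Rational(11, 12)) = Rational(3311, 12) ≈ 275.92)
Function('C')(F) = Mul(Pow(Add(405, F), -1), Add(91, F)) (Function('C')(F) = Pow(Mul(Add(405, F), Pow(Add(91, F), -1)), -1) = Pow(Mul(Pow(Add(91, F), -1), Add(405, F)), -1) = Mul(Pow(Add(405, F), -1), Add(91, F)))
Add(Function('C')(X), -498197) = Add(Mul(Pow(Add(405, Rational(3311, 12)), -1), Add(91, Rational(3311, 12))), -498197) = Add(Mul(Pow(Rational(8171, 12), -1), Rational(4403, 12)), -498197) = Add(Mul(Rational(12, 8171), Rational(4403, 12)), -498197) = Add(Rational(4403, 8171), -498197) = Rational(-4070763284, 8171)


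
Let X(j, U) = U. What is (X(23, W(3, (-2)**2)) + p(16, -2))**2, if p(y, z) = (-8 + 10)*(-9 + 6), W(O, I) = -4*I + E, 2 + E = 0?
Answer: 576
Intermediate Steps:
E = -2 (E = -2 + 0 = -2)
W(O, I) = -2 - 4*I (W(O, I) = -4*I - 2 = -2 - 4*I)
p(y, z) = -6 (p(y, z) = 2*(-3) = -6)
(X(23, W(3, (-2)**2)) + p(16, -2))**2 = ((-2 - 4*(-2)**2) - 6)**2 = ((-2 - 4*4) - 6)**2 = ((-2 - 16) - 6)**2 = (-18 - 6)**2 = (-24)**2 = 576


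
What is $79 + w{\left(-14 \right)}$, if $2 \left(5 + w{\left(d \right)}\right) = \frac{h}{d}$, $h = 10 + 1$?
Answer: $\frac{2061}{28} \approx 73.607$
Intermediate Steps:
$h = 11$
$w{\left(d \right)} = -5 + \frac{11}{2 d}$ ($w{\left(d \right)} = -5 + \frac{11 \frac{1}{d}}{2} = -5 + \frac{11}{2 d}$)
$79 + w{\left(-14 \right)} = 79 - \left(5 - \frac{11}{2 \left(-14\right)}\right) = 79 + \left(-5 + \frac{11}{2} \left(- \frac{1}{14}\right)\right) = 79 - \frac{151}{28} = \frac{2061}{28}$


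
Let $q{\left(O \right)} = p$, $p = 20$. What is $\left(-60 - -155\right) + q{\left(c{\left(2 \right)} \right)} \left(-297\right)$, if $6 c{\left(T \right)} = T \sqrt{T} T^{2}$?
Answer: $-5845$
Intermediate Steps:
$c{\left(T \right)} = \frac{T^{\frac{7}{2}}}{6}$ ($c{\left(T \right)} = \frac{T \sqrt{T} T^{2}}{6} = \frac{T^{\frac{3}{2}} T^{2}}{6} = \frac{T^{\frac{7}{2}}}{6}$)
$q{\left(O \right)} = 20$
$\left(-60 - -155\right) + q{\left(c{\left(2 \right)} \right)} \left(-297\right) = \left(-60 - -155\right) + 20 \left(-297\right) = \left(-60 + 155\right) - 5940 = 95 - 5940 = -5845$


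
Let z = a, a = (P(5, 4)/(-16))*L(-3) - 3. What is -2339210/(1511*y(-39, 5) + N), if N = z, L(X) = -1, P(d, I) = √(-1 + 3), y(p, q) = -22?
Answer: 9954180665600/141469443199 + 18713680*√2/141469443199 ≈ 70.363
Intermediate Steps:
P(d, I) = √2
a = -3 + √2/16 (a = (√2/(-16))*(-1) - 3 = (√2*(-1/16))*(-1) - 3 = -√2/16*(-1) - 3 = √2/16 - 3 = -3 + √2/16 ≈ -2.9116)
z = -3 + √2/16 ≈ -2.9116
N = -3 + √2/16 ≈ -2.9116
-2339210/(1511*y(-39, 5) + N) = -2339210/(1511*(-22) + (-3 + √2/16)) = -2339210/(-33242 + (-3 + √2/16)) = -2339210/(-33245 + √2/16)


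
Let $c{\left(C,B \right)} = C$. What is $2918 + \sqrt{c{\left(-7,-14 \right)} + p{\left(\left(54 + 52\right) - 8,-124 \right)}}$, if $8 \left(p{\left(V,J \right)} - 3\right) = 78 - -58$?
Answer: $2918 + \sqrt{13} \approx 2921.6$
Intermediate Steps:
$p{\left(V,J \right)} = 20$ ($p{\left(V,J \right)} = 3 + \frac{78 - -58}{8} = 3 + \frac{78 + 58}{8} = 3 + \frac{1}{8} \cdot 136 = 3 + 17 = 20$)
$2918 + \sqrt{c{\left(-7,-14 \right)} + p{\left(\left(54 + 52\right) - 8,-124 \right)}} = 2918 + \sqrt{-7 + 20} = 2918 + \sqrt{13}$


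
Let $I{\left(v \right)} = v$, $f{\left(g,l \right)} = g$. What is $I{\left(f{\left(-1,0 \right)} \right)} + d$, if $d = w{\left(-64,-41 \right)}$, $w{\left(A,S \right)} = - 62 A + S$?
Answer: $3926$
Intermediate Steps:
$w{\left(A,S \right)} = S - 62 A$
$d = 3927$ ($d = -41 - -3968 = -41 + 3968 = 3927$)
$I{\left(f{\left(-1,0 \right)} \right)} + d = -1 + 3927 = 3926$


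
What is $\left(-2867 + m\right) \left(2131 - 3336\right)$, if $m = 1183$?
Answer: $2029220$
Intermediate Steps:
$\left(-2867 + m\right) \left(2131 - 3336\right) = \left(-2867 + 1183\right) \left(2131 - 3336\right) = \left(-1684\right) \left(-1205\right) = 2029220$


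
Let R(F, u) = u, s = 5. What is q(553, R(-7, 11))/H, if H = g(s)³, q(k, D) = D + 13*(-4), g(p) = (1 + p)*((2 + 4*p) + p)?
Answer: -41/4251528 ≈ -9.6436e-6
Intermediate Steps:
g(p) = (1 + p)*(2 + 5*p)
q(k, D) = -52 + D (q(k, D) = D - 52 = -52 + D)
H = 4251528 (H = (2 + 5*5² + 7*5)³ = (2 + 5*25 + 35)³ = (2 + 125 + 35)³ = 162³ = 4251528)
q(553, R(-7, 11))/H = (-52 + 11)/4251528 = -41*1/4251528 = -41/4251528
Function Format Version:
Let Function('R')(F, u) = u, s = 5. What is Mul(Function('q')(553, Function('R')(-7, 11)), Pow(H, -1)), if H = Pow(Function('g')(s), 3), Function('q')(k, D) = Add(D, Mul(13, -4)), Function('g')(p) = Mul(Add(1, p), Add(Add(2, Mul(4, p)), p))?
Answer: Rational(-41, 4251528) ≈ -9.6436e-6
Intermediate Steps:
Function('g')(p) = Mul(Add(1, p), Add(2, Mul(5, p)))
Function('q')(k, D) = Add(-52, D) (Function('q')(k, D) = Add(D, -52) = Add(-52, D))
H = 4251528 (H = Pow(Add(2, Mul(5, Pow(5, 2)), Mul(7, 5)), 3) = Pow(Add(2, Mul(5, 25), 35), 3) = Pow(Add(2, 125, 35), 3) = Pow(162, 3) = 4251528)
Mul(Function('q')(553, Function('R')(-7, 11)), Pow(H, -1)) = Mul(Add(-52, 11), Pow(4251528, -1)) = Mul(-41, Rational(1, 4251528)) = Rational(-41, 4251528)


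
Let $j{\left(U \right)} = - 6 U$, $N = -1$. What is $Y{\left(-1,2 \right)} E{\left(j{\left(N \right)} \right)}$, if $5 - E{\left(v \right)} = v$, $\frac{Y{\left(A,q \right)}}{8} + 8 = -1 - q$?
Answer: $88$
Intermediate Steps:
$Y{\left(A,q \right)} = -72 - 8 q$ ($Y{\left(A,q \right)} = -64 + 8 \left(-1 - q\right) = -64 - \left(8 + 8 q\right) = -72 - 8 q$)
$E{\left(v \right)} = 5 - v$
$Y{\left(-1,2 \right)} E{\left(j{\left(N \right)} \right)} = \left(-72 - 16\right) \left(5 - \left(-6\right) \left(-1\right)\right) = \left(-72 - 16\right) \left(5 - 6\right) = - 88 \left(5 - 6\right) = \left(-88\right) \left(-1\right) = 88$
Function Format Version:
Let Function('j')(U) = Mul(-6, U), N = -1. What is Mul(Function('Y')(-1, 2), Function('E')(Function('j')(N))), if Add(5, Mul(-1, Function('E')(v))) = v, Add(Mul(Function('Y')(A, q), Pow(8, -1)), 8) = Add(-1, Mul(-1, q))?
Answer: 88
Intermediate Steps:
Function('Y')(A, q) = Add(-72, Mul(-8, q)) (Function('Y')(A, q) = Add(-64, Mul(8, Add(-1, Mul(-1, q)))) = Add(-64, Add(-8, Mul(-8, q))) = Add(-72, Mul(-8, q)))
Function('E')(v) = Add(5, Mul(-1, v))
Mul(Function('Y')(-1, 2), Function('E')(Function('j')(N))) = Mul(Add(-72, Mul(-8, 2)), Add(5, Mul(-1, Mul(-6, -1)))) = Mul(Add(-72, -16), Add(5, Mul(-1, 6))) = Mul(-88, Add(5, -6)) = Mul(-88, -1) = 88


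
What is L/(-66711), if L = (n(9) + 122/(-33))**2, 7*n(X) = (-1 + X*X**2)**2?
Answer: -6241872643876/72648279 ≈ -85919.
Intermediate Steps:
n(X) = (-1 + X**3)**2/7 (n(X) = (-1 + X*X**2)**2/7 = (-1 + X**3)**2/7)
L = 6241872643876/1089 (L = ((-1 + 9**3)**2/7 + 122/(-33))**2 = ((-1 + 729)**2/7 + 122*(-1/33))**2 = ((1/7)*728**2 - 122/33)**2 = ((1/7)*529984 - 122/33)**2 = (75712 - 122/33)**2 = (2498374/33)**2 = 6241872643876/1089 ≈ 5.7317e+9)
L/(-66711) = (6241872643876/1089)/(-66711) = (6241872643876/1089)*(-1/66711) = -6241872643876/72648279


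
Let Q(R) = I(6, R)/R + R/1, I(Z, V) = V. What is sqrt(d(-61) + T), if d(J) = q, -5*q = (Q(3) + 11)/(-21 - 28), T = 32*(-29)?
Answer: I*sqrt(45469)/7 ≈ 30.462*I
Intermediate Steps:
T = -928
Q(R) = 1 + R (Q(R) = R/R + R/1 = 1 + R*1 = 1 + R)
q = 3/49 (q = -((1 + 3) + 11)/(5*(-21 - 28)) = -(4 + 11)/(5*(-49)) = -3*(-1)/49 = -1/5*(-15/49) = 3/49 ≈ 0.061224)
d(J) = 3/49
sqrt(d(-61) + T) = sqrt(3/49 - 928) = sqrt(-45469/49) = I*sqrt(45469)/7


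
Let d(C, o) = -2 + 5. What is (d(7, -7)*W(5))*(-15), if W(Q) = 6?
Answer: -270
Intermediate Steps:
d(C, o) = 3
(d(7, -7)*W(5))*(-15) = (3*6)*(-15) = 18*(-15) = -270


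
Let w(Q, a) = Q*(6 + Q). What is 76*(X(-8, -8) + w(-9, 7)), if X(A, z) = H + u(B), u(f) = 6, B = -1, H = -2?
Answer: 2356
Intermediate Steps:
X(A, z) = 4 (X(A, z) = -2 + 6 = 4)
76*(X(-8, -8) + w(-9, 7)) = 76*(4 - 9*(6 - 9)) = 76*(4 - 9*(-3)) = 76*(4 + 27) = 76*31 = 2356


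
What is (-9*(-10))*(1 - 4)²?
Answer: 810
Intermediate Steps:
(-9*(-10))*(1 - 4)² = 90*(-3)² = 90*9 = 810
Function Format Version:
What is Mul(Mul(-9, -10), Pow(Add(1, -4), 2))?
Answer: 810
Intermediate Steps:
Mul(Mul(-9, -10), Pow(Add(1, -4), 2)) = Mul(90, Pow(-3, 2)) = Mul(90, 9) = 810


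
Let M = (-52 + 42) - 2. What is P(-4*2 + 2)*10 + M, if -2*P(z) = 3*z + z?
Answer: 108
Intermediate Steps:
M = -12 (M = -10 - 2 = -12)
P(z) = -2*z (P(z) = -(3*z + z)/2 = -2*z)
P(-4*2 + 2)*10 + M = -2*(-4*2 + 2)*10 - 12 = -2*(-8 + 2)*10 - 12 = -2*(-6)*10 - 12 = 12*10 - 12 = 120 - 12 = 108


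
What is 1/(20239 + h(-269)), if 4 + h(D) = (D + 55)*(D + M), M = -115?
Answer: 1/102411 ≈ 9.7646e-6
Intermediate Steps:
h(D) = -4 + (-115 + D)*(55 + D) (h(D) = -4 + (D + 55)*(D - 115) = -4 + (55 + D)*(-115 + D) = -4 + (-115 + D)*(55 + D))
1/(20239 + h(-269)) = 1/(20239 + (-6329 + (-269)**2 - 60*(-269))) = 1/(20239 + (-6329 + 72361 + 16140)) = 1/(20239 + 82172) = 1/102411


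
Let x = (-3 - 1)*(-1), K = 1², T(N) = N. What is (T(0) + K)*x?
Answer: 4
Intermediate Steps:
K = 1
x = 4 (x = -4*(-1) = 4)
(T(0) + K)*x = (0 + 1)*4 = 1*4 = 4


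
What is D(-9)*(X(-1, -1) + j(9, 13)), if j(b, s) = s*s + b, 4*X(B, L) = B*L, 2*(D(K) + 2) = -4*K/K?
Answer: -713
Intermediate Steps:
D(K) = -4 (D(K) = -2 + (-4*K/K)/2 = -2 + (-4*1)/2 = -2 + (1/2)*(-4) = -2 - 2 = -4)
X(B, L) = B*L/4 (X(B, L) = (B*L)/4 = B*L/4)
j(b, s) = b + s**2 (j(b, s) = s**2 + b = b + s**2)
D(-9)*(X(-1, -1) + j(9, 13)) = -4*((1/4)*(-1)*(-1) + (9 + 13**2)) = -4*(1/4 + (9 + 169)) = -4*(1/4 + 178) = -4*713/4 = -713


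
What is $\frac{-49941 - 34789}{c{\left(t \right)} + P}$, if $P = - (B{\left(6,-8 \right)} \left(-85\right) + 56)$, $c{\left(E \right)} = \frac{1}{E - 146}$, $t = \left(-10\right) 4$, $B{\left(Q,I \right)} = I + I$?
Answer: $\frac{15759780}{263377} \approx 59.837$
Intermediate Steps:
$B{\left(Q,I \right)} = 2 I$
$t = -40$
$c{\left(E \right)} = \frac{1}{-146 + E}$
$P = -1416$ ($P = - (2 \left(-8\right) \left(-85\right) + 56) = - (\left(-16\right) \left(-85\right) + 56) = - (1360 + 56) = \left(-1\right) 1416 = -1416$)
$\frac{-49941 - 34789}{c{\left(t \right)} + P} = \frac{-49941 - 34789}{\frac{1}{-146 - 40} - 1416} = - \frac{84730}{\frac{1}{-186} - 1416} = - \frac{84730}{- \frac{1}{186} - 1416} = - \frac{84730}{- \frac{263377}{186}} = \left(-84730\right) \left(- \frac{186}{263377}\right) = \frac{15759780}{263377}$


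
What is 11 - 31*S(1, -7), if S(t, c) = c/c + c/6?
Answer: 97/6 ≈ 16.167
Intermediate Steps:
S(t, c) = 1 + c/6 (S(t, c) = 1 + c*(⅙) = 1 + c/6)
11 - 31*S(1, -7) = 11 - 31*(1 + (⅙)*(-7)) = 11 - 31*(1 - 7/6) = 11 - 31*(-⅙) = 11 + 31/6 = 97/6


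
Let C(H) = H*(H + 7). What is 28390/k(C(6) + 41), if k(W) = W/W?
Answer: 28390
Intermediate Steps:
C(H) = H*(7 + H)
k(W) = 1
28390/k(C(6) + 41) = 28390/1 = 28390*1 = 28390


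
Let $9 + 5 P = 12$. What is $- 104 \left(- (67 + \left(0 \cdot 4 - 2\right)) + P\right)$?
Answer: $\frac{33488}{5} \approx 6697.6$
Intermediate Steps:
$P = \frac{3}{5}$ ($P = - \frac{9}{5} + \frac{1}{5} \cdot 12 = - \frac{9}{5} + \frac{12}{5} = \frac{3}{5} \approx 0.6$)
$- 104 \left(- (67 + \left(0 \cdot 4 - 2\right)) + P\right) = - 104 \left(- (67 + \left(0 \cdot 4 - 2\right)) + \frac{3}{5}\right) = - 104 \left(- (67 + \left(0 - 2\right)) + \frac{3}{5}\right) = - 104 \left(- (67 - 2) + \frac{3}{5}\right) = - 104 \left(\left(-1\right) 65 + \frac{3}{5}\right) = - 104 \left(-65 + \frac{3}{5}\right) = \left(-104\right) \left(- \frac{322}{5}\right) = \frac{33488}{5}$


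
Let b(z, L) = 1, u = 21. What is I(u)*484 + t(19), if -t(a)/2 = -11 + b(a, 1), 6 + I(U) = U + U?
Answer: 17444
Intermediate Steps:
I(U) = -6 + 2*U (I(U) = -6 + (U + U) = -6 + 2*U)
t(a) = 20 (t(a) = -2*(-11 + 1) = -2*(-10) = 20)
I(u)*484 + t(19) = (-6 + 2*21)*484 + 20 = (-6 + 42)*484 + 20 = 36*484 + 20 = 17424 + 20 = 17444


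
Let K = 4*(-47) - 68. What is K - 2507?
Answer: -2763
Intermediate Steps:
K = -256 (K = -188 - 68 = -256)
K - 2507 = -256 - 2507 = -2763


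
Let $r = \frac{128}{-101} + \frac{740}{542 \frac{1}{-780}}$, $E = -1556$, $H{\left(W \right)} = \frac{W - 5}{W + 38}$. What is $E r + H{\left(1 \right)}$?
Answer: $\frac{1770958539508}{1067469} \approx 1.659 \cdot 10^{6}$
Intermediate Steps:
$H{\left(W \right)} = \frac{-5 + W}{38 + W}$ ($H{\left(W \right)} = \frac{W + \left(-17 + 12\right)}{38 + W} = \frac{W - 5}{38 + W} = \frac{-5 + W}{38 + W}$)
$r = - \frac{29183288}{27371}$ ($r = 128 \left(- \frac{1}{101}\right) + \frac{740}{542 \left(- \frac{1}{780}\right)} = - \frac{128}{101} + \frac{740}{- \frac{271}{390}} = - \frac{128}{101} + 740 \left(- \frac{390}{271}\right) = - \frac{128}{101} - \frac{288600}{271} = - \frac{29183288}{27371} \approx -1066.2$)
$E r + H{\left(1 \right)} = \left(-1556\right) \left(- \frac{29183288}{27371}\right) + \frac{-5 + 1}{38 + 1} = \frac{45409196128}{27371} + \frac{1}{39} \left(-4\right) = \frac{45409196128}{27371} - \frac{4}{39} = \frac{1770958539508}{1067469}$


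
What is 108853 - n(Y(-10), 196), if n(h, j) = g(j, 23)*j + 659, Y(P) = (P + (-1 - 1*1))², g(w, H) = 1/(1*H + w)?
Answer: 23694290/219 ≈ 1.0819e+5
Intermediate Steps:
g(w, H) = 1/(H + w)
Y(P) = (-2 + P)² (Y(P) = (P + (-1 - 1))² = (P - 2)² = (-2 + P)²)
n(h, j) = 659 + j/(23 + j) (n(h, j) = j/(23 + j) + 659 = 659 + j/(23 + j))
108853 - n(Y(-10), 196) = 108853 - (15157 + 660*196)/(23 + 196) = 108853 - (15157 + 129360)/219 = 108853 - 144517/219 = 23694290/219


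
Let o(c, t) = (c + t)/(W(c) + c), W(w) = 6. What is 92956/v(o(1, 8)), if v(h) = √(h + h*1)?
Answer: 46478*√14/3 ≈ 57968.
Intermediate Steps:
o(c, t) = (c + t)/(6 + c)
v(h) = √2*√h (v(h) = √(h + h) = √(2*h) = √2*√h)
92956/v(o(1, 8)) = 92956/((√2*√((1 + 8)/(6 + 1)))) = 92956/((√2*√(9/7))) = 92956/((√2*(3*√7/7))) = 92956/((3*√14/7)) = 92956*(√14/6) = 46478*√14/3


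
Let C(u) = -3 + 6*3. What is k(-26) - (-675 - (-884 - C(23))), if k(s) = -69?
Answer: -293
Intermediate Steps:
C(u) = 15 (C(u) = -3 + 18 = 15)
k(-26) - (-675 - (-884 - C(23))) = -69 - (-675 - (-884 - 1*15)) = -69 - (-675 - (-884 - 15)) = -69 - (-675 - 1*(-899)) = -69 - (-675 + 899) = -69 - 1*224 = -69 - 224 = -293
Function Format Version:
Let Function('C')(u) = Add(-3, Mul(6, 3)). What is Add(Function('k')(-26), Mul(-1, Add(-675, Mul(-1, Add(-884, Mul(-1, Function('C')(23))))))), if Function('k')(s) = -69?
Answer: -293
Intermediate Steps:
Function('C')(u) = 15 (Function('C')(u) = Add(-3, 18) = 15)
Add(Function('k')(-26), Mul(-1, Add(-675, Mul(-1, Add(-884, Mul(-1, Function('C')(23))))))) = Add(-69, Mul(-1, Add(-675, Mul(-1, Add(-884, Mul(-1, 15)))))) = Add(-69, Mul(-1, Add(-675, Mul(-1, Add(-884, -15))))) = Add(-69, Mul(-1, Add(-675, Mul(-1, -899)))) = Add(-69, Mul(-1, Add(-675, 899))) = Add(-69, Mul(-1, 224)) = Add(-69, -224) = -293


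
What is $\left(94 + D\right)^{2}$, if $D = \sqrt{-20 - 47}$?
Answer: $\left(94 + i \sqrt{67}\right)^{2} \approx 8769.0 + 1538.8 i$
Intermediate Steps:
$D = i \sqrt{67}$ ($D = \sqrt{-67} = i \sqrt{67} \approx 8.1853 i$)
$\left(94 + D\right)^{2} = \left(94 + i \sqrt{67}\right)^{2}$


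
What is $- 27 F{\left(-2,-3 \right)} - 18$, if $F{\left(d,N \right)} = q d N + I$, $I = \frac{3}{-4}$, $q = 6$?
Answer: $- \frac{3879}{4} \approx -969.75$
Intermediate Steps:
$I = - \frac{3}{4}$ ($I = 3 \left(- \frac{1}{4}\right) = - \frac{3}{4} \approx -0.75$)
$F{\left(d,N \right)} = - \frac{3}{4} + 6 N d$ ($F{\left(d,N \right)} = 6 d N - \frac{3}{4} = 6 N d - \frac{3}{4} = - \frac{3}{4} + 6 N d$)
$- 27 F{\left(-2,-3 \right)} - 18 = - 27 \left(- \frac{3}{4} + 6 \left(-3\right) \left(-2\right)\right) - 18 = - 27 \left(- \frac{3}{4} + 36\right) - 18 = \left(-27\right) \frac{141}{4} - 18 = - \frac{3807}{4} - 18 = - \frac{3879}{4}$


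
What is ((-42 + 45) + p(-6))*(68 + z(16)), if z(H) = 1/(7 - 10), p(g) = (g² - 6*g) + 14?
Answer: 18067/3 ≈ 6022.3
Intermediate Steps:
p(g) = 14 + g² - 6*g
z(H) = -⅓ (z(H) = 1/(-3) = -⅓)
((-42 + 45) + p(-6))*(68 + z(16)) = ((-42 + 45) + (14 + (-6)² - 6*(-6)))*(68 - ⅓) = (3 + (14 + 36 + 36))*(203/3) = (3 + 86)*(203/3) = 89*(203/3) = 18067/3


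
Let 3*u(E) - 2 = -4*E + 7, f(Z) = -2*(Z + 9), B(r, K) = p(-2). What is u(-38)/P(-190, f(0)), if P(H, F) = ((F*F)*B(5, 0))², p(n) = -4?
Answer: 161/5038848 ≈ 3.1952e-5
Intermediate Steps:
B(r, K) = -4
f(Z) = -18 - 2*Z (f(Z) = -2*(9 + Z) = -18 - 2*Z)
P(H, F) = 16*F⁴ (P(H, F) = ((F*F)*(-4))² = (F²*(-4))² = (-4*F²)² = 16*F⁴)
u(E) = 3 - 4*E/3 (u(E) = ⅔ + (-4*E + 7)/3 = ⅔ + (7 - 4*E)/3 = ⅔ + (7/3 - 4*E/3) = 3 - 4*E/3)
u(-38)/P(-190, f(0)) = (3 - 4/3*(-38))/((16*(-18 - 2*0)⁴)) = (3 + 152/3)/((16*(-18 + 0)⁴)) = 161/(3*((16*(-18)⁴))) = 161/(3*((16*104976))) = (161/3)/1679616 = (161/3)*(1/1679616) = 161/5038848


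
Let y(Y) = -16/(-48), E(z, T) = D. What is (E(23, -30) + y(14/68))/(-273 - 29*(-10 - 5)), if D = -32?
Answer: -95/486 ≈ -0.19547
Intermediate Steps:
E(z, T) = -32
y(Y) = ⅓ (y(Y) = -16*(-1/48) = ⅓)
(E(23, -30) + y(14/68))/(-273 - 29*(-10 - 5)) = (-32 + ⅓)/(-273 - 29*(-10 - 5)) = -95/(3*(-273 - 29*(-15))) = -95/(3*(-273 + 435)) = -95/3/162 = -95/3*1/162 = -95/486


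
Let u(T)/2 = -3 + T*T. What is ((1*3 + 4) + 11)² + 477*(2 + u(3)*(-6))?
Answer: -33066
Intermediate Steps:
u(T) = -6 + 2*T² (u(T) = 2*(-3 + T*T) = 2*(-3 + T²) = -6 + 2*T²)
((1*3 + 4) + 11)² + 477*(2 + u(3)*(-6)) = ((1*3 + 4) + 11)² + 477*(2 + (-6 + 2*3²)*(-6)) = ((3 + 4) + 11)² + 477*(2 + (-6 + 2*9)*(-6)) = (7 + 11)² + 477*(2 + (-6 + 18)*(-6)) = 18² + 477*(2 + 12*(-6)) = 324 + 477*(2 - 72) = 324 + 477*(-70) = 324 - 33390 = -33066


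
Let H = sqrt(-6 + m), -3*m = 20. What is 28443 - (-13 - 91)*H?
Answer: 28443 + 104*I*sqrt(114)/3 ≈ 28443.0 + 370.14*I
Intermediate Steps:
m = -20/3 (m = -1/3*20 = -20/3 ≈ -6.6667)
H = I*sqrt(114)/3 (H = sqrt(-6 - 20/3) = sqrt(-38/3) = I*sqrt(114)/3 ≈ 3.559*I)
28443 - (-13 - 91)*H = 28443 - (-13 - 91)*I*sqrt(114)/3 = 28443 - (-104)*I*sqrt(114)/3 = 28443 + 104*I*sqrt(114)/3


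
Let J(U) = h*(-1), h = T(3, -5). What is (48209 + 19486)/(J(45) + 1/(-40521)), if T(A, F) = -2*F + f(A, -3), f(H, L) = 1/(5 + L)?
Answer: -5486138190/850943 ≈ -6447.1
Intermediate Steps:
T(A, F) = ½ - 2*F (T(A, F) = -2*F + 1/(5 - 3) = -2*F + 1/2 = -2*F + ½ = ½ - 2*F)
h = 21/2 (h = ½ - 2*(-5) = ½ + 10 = 21/2 ≈ 10.500)
J(U) = -21/2 (J(U) = (21/2)*(-1) = -21/2)
(48209 + 19486)/(J(45) + 1/(-40521)) = (48209 + 19486)/(-21/2 + 1/(-40521)) = 67695/(-21/2 - 1/40521) = 67695/(-850943/81042) = 67695*(-81042/850943) = -5486138190/850943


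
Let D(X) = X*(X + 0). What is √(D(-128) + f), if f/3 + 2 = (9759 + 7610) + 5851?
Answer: √86038 ≈ 293.32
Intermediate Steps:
D(X) = X² (D(X) = X*X = X²)
f = 69654 (f = -6 + 3*((9759 + 7610) + 5851) = -6 + 3*(17369 + 5851) = -6 + 3*23220 = -6 + 69660 = 69654)
√(D(-128) + f) = √((-128)² + 69654) = √(16384 + 69654) = √86038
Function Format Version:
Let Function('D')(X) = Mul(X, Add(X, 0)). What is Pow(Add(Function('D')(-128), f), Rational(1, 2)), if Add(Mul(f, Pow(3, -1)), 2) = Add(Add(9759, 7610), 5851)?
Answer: Pow(86038, Rational(1, 2)) ≈ 293.32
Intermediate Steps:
Function('D')(X) = Pow(X, 2) (Function('D')(X) = Mul(X, X) = Pow(X, 2))
f = 69654 (f = Add(-6, Mul(3, Add(Add(9759, 7610), 5851))) = Add(-6, Mul(3, Add(17369, 5851))) = Add(-6, Mul(3, 23220)) = Add(-6, 69660) = 69654)
Pow(Add(Function('D')(-128), f), Rational(1, 2)) = Pow(Add(Pow(-128, 2), 69654), Rational(1, 2)) = Pow(Add(16384, 69654), Rational(1, 2)) = Pow(86038, Rational(1, 2))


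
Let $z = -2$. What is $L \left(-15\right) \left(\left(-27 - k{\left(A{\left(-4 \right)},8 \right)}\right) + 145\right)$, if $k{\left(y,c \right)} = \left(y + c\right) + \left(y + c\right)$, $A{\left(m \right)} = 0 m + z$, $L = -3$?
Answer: $4770$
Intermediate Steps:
$A{\left(m \right)} = -2$ ($A{\left(m \right)} = 0 m - 2 = 0 - 2 = -2$)
$k{\left(y,c \right)} = 2 c + 2 y$ ($k{\left(y,c \right)} = \left(c + y\right) + \left(c + y\right) = 2 c + 2 y$)
$L \left(-15\right) \left(\left(-27 - k{\left(A{\left(-4 \right)},8 \right)}\right) + 145\right) = \left(-3\right) \left(-15\right) \left(\left(-27 - \left(2 \cdot 8 + 2 \left(-2\right)\right)\right) + 145\right) = 45 \left(\left(-27 - \left(16 - 4\right)\right) + 145\right) = 45 \left(\left(-27 - 12\right) + 145\right) = 45 \left(-39 + 145\right) = 45 \cdot 106 = 4770$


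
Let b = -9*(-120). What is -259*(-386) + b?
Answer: 101054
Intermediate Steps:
b = 1080
-259*(-386) + b = -259*(-386) + 1080 = 99974 + 1080 = 101054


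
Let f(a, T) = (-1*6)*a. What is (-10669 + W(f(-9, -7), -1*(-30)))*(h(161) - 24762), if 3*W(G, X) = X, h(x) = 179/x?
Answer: 42492135477/161 ≈ 2.6393e+8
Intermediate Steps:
f(a, T) = -6*a
W(G, X) = X/3
(-10669 + W(f(-9, -7), -1*(-30)))*(h(161) - 24762) = (-10669 + (-1*(-30))/3)*(179/161 - 24762) = (-10669 + (1/3)*30)*(179*(1/161) - 24762) = (-10669 + 10)*(179/161 - 24762) = -10659*(-3986503/161) = 42492135477/161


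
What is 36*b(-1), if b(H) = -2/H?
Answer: 72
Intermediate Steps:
36*b(-1) = 36*(-2/(-1)) = 36*(-2*(-1)) = 36*2 = 72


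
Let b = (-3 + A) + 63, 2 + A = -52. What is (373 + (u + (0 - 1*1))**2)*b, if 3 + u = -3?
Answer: 2532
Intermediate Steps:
A = -54 (A = -2 - 52 = -54)
b = 6 (b = (-3 - 54) + 63 = -57 + 63 = 6)
u = -6 (u = -3 - 3 = -6)
(373 + (u + (0 - 1*1))**2)*b = (373 + (-6 + (0 - 1*1))**2)*6 = (373 + (-6 + (0 - 1))**2)*6 = (373 + (-6 - 1)**2)*6 = (373 + (-7)**2)*6 = (373 + 49)*6 = 422*6 = 2532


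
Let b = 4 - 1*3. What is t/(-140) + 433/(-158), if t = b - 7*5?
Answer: -6906/2765 ≈ -2.4977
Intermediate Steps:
b = 1 (b = 4 - 3 = 1)
t = -34 (t = 1 - 7*5 = 1 - 35 = -34)
t/(-140) + 433/(-158) = -34/(-140) + 433/(-158) = -34*(-1/140) + 433*(-1/158) = 17/70 - 433/158 = -6906/2765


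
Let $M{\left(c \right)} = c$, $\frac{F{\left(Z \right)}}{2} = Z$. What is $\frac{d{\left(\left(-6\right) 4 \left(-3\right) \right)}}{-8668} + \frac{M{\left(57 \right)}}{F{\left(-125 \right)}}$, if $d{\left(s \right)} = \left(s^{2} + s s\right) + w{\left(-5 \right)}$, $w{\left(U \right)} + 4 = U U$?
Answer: $- \frac{1545663}{1083500} \approx -1.4265$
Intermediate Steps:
$w{\left(U \right)} = -4 + U^{2}$ ($w{\left(U \right)} = -4 + U U = -4 + U^{2}$)
$F{\left(Z \right)} = 2 Z$
$d{\left(s \right)} = 21 + 2 s^{2}$ ($d{\left(s \right)} = \left(s^{2} + s s\right) - \left(4 - \left(-5\right)^{2}\right) = \left(s^{2} + s^{2}\right) + \left(-4 + 25\right) = 2 s^{2} + 21 = 21 + 2 s^{2}$)
$\frac{d{\left(\left(-6\right) 4 \left(-3\right) \right)}}{-8668} + \frac{M{\left(57 \right)}}{F{\left(-125 \right)}} = \frac{21 + 2 \left(\left(-6\right) 4 \left(-3\right)\right)^{2}}{-8668} + \frac{57}{2 \left(-125\right)} = \left(21 + 2 \left(\left(-24\right) \left(-3\right)\right)^{2}\right) \left(- \frac{1}{8668}\right) + \frac{57}{-250} = \left(21 + 2 \cdot 72^{2}\right) \left(- \frac{1}{8668}\right) + 57 \left(- \frac{1}{250}\right) = \left(21 + 2 \cdot 5184\right) \left(- \frac{1}{8668}\right) - \frac{57}{250} = \left(21 + 10368\right) \left(- \frac{1}{8668}\right) - \frac{57}{250} = 10389 \left(- \frac{1}{8668}\right) - \frac{57}{250} = - \frac{10389}{8668} - \frac{57}{250} = - \frac{1545663}{1083500}$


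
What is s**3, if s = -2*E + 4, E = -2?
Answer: 512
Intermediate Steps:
s = 8 (s = -2*(-2) + 4 = 4 + 4 = 8)
s**3 = 8**3 = 512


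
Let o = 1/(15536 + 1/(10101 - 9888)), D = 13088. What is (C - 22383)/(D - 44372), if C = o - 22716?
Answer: 24873368753/17254007166 ≈ 1.4416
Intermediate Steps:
o = 213/3309169 (o = 1/(15536 + 1/213) = 1/(3309169/213) = 213/3309169 ≈ 6.4367e-5)
C = -75171082791/3309169 (C = 213/3309169 - 22716 = -75171082791/3309169 ≈ -22716.)
(C - 22383)/(D - 44372) = (-75171082791/3309169 - 22383)/(13088 - 44372) = -149240212518/3309169/(-31284) = -149240212518/3309169*(-1/31284) = 24873368753/17254007166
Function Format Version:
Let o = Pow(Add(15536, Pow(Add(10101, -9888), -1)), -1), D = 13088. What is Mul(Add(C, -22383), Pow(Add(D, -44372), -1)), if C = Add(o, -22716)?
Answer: Rational(24873368753, 17254007166) ≈ 1.4416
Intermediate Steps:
o = Rational(213, 3309169) (o = Pow(Add(15536, Pow(213, -1)), -1) = Pow(Add(15536, Rational(1, 213)), -1) = Pow(Rational(3309169, 213), -1) = Rational(213, 3309169) ≈ 6.4367e-5)
C = Rational(-75171082791, 3309169) (C = Add(Rational(213, 3309169), -22716) = Rational(-75171082791, 3309169) ≈ -22716.)
Mul(Add(C, -22383), Pow(Add(D, -44372), -1)) = Mul(Add(Rational(-75171082791, 3309169), -22383), Pow(Add(13088, -44372), -1)) = Mul(Rational(-149240212518, 3309169), Pow(-31284, -1)) = Mul(Rational(-149240212518, 3309169), Rational(-1, 31284)) = Rational(24873368753, 17254007166)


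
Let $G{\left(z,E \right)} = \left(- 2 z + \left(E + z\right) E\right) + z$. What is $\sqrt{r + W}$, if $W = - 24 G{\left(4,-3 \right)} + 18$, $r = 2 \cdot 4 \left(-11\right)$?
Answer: $7 \sqrt{2} \approx 9.8995$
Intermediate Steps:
$G{\left(z,E \right)} = - z + E \left(E + z\right)$ ($G{\left(z,E \right)} = \left(- 2 z + E \left(E + z\right)\right) + z = - z + E \left(E + z\right)$)
$r = -88$ ($r = 8 \left(-11\right) = -88$)
$W = 186$ ($W = - 24 \left(\left(-3\right)^{2} - 4 - 12\right) + 18 = - 24 \left(9 - 4 - 12\right) + 18 = \left(-24\right) \left(-7\right) + 18 = 168 + 18 = 186$)
$\sqrt{r + W} = \sqrt{-88 + 186} = \sqrt{98} = 7 \sqrt{2}$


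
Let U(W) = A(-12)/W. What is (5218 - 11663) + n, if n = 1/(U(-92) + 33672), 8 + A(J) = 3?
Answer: -19965507813/3097829 ≈ -6445.0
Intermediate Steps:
A(J) = -5 (A(J) = -8 + 3 = -5)
U(W) = -5/W
n = 92/3097829 (n = 1/(-5/(-92) + 33672) = 1/(-5*(-1/92) + 33672) = 1/(5/92 + 33672) = 1/(3097829/92) = 92/3097829 ≈ 2.9698e-5)
(5218 - 11663) + n = (5218 - 11663) + 92/3097829 = -6445 + 92/3097829 = -19965507813/3097829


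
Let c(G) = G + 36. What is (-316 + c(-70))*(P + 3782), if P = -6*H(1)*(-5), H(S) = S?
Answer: -1334200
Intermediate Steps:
c(G) = 36 + G
P = 30 (P = -6*1*(-5) = -6*(-5) = 30)
(-316 + c(-70))*(P + 3782) = (-316 + (36 - 70))*(30 + 3782) = (-316 - 34)*3812 = -350*3812 = -1334200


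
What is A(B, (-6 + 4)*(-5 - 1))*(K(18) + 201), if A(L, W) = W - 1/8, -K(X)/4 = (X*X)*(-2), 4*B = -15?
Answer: 265335/8 ≈ 33167.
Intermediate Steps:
B = -15/4 (B = (1/4)*(-15) = -15/4 ≈ -3.7500)
K(X) = 8*X**2 (K(X) = -4*X*X*(-2) = -4*X**2*(-2) = -(-8)*X**2 = 8*X**2)
A(L, W) = -1/8 + W (A(L, W) = W - 1*1/8 = W - 1/8 = -1/8 + W)
A(B, (-6 + 4)*(-5 - 1))*(K(18) + 201) = (-1/8 + (-6 + 4)*(-5 - 1))*(8*18**2 + 201) = (-1/8 - 2*(-6))*(8*324 + 201) = (-1/8 + 12)*(2592 + 201) = (95/8)*2793 = 265335/8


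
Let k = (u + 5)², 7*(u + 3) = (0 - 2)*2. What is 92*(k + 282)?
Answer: 1280456/49 ≈ 26132.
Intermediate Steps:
u = -25/7 (u = -3 + ((0 - 2)*2)/7 = -3 + (-2*2)/7 = -3 + (⅐)*(-4) = -3 - 4/7 = -25/7 ≈ -3.5714)
k = 100/49 (k = (-25/7 + 5)² = (10/7)² = 100/49 ≈ 2.0408)
92*(k + 282) = 92*(100/49 + 282) = 92*(13918/49) = 1280456/49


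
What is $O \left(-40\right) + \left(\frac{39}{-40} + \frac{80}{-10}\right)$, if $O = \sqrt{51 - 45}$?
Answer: $- \frac{359}{40} - 40 \sqrt{6} \approx -106.95$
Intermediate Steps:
$O = \sqrt{6} \approx 2.4495$
$O \left(-40\right) + \left(\frac{39}{-40} + \frac{80}{-10}\right) = \sqrt{6} \left(-40\right) + \left(\frac{39}{-40} + \frac{80}{-10}\right) = - 40 \sqrt{6} + \left(39 \left(- \frac{1}{40}\right) + 80 \left(- \frac{1}{10}\right)\right) = - 40 \sqrt{6} - \frac{359}{40} = - \frac{359}{40} - 40 \sqrt{6}$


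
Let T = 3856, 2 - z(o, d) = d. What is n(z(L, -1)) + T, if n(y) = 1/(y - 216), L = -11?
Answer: 821327/213 ≈ 3856.0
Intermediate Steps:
z(o, d) = 2 - d
n(y) = 1/(-216 + y)
n(z(L, -1)) + T = 1/(-216 + (2 - 1*(-1))) + 3856 = 1/(-216 + (2 + 1)) + 3856 = 1/(-216 + 3) + 3856 = 1/(-213) + 3856 = -1/213 + 3856 = 821327/213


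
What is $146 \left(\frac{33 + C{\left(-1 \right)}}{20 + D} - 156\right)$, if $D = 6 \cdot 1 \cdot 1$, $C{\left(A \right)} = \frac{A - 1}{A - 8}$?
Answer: $- \frac{203305}{9} \approx -22589.0$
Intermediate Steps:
$C{\left(A \right)} = \frac{-1 + A}{-8 + A}$
$D = 6$ ($D = 6 \cdot 1 = 6$)
$146 \left(\frac{33 + C{\left(-1 \right)}}{20 + D} - 156\right) = 146 \left(\frac{33 + \frac{-1 - 1}{-8 - 1}}{20 + 6} - 156\right) = 146 \left(\frac{33 + \frac{1}{-9} \left(-2\right)}{26} - 156\right) = 146 \left(\left(33 - - \frac{2}{9}\right) \frac{1}{26} - 156\right) = 146 \left(\left(33 + \frac{2}{9}\right) \frac{1}{26} - 156\right) = 146 \left(\frac{299}{9} \cdot \frac{1}{26} - 156\right) = 146 \left(\frac{23}{18} - 156\right) = 146 \left(- \frac{2785}{18}\right) = - \frac{203305}{9}$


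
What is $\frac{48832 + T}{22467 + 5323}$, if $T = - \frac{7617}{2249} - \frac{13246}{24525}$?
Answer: $\frac{2693196598021}{1532805387750} \approx 1.757$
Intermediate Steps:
$T = - \frac{216597179}{55156725}$ ($T = \left(-7617\right) \frac{1}{2249} - \frac{13246}{24525} = - \frac{7617}{2249} - \frac{13246}{24525} = - \frac{216597179}{55156725} \approx -3.9269$)
$\frac{48832 + T}{22467 + 5323} = \frac{48832 - \frac{216597179}{55156725}}{22467 + 5323} = \frac{2693196598021}{55156725 \cdot 27790} = \frac{2693196598021}{55156725} \cdot \frac{1}{27790} = \frac{2693196598021}{1532805387750}$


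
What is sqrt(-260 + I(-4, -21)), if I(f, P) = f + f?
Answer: 2*I*sqrt(67) ≈ 16.371*I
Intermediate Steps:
I(f, P) = 2*f
sqrt(-260 + I(-4, -21)) = sqrt(-260 + 2*(-4)) = sqrt(-260 - 8) = sqrt(-268) = 2*I*sqrt(67)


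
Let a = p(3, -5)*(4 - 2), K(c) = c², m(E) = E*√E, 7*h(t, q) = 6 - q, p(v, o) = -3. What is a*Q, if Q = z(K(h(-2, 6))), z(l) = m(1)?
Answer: -6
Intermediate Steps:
h(t, q) = 6/7 - q/7 (h(t, q) = (6 - q)/7 = 6/7 - q/7)
m(E) = E^(3/2)
a = -6 (a = -3*(4 - 2) = -3*2 = -6)
z(l) = 1 (z(l) = 1^(3/2) = 1)
Q = 1
a*Q = -6*1 = -6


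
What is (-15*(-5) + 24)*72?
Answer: 7128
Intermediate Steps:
(-15*(-5) + 24)*72 = (75 + 24)*72 = 99*72 = 7128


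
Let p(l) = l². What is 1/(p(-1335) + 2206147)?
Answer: 1/3988372 ≈ 2.5073e-7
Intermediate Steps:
1/(p(-1335) + 2206147) = 1/((-1335)² + 2206147) = 1/(1782225 + 2206147) = 1/3988372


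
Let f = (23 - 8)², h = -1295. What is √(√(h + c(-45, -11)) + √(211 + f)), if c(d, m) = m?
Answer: √(2*√109 + I*√1306) ≈ 5.5954 + 3.2293*I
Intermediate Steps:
f = 225 (f = 15² = 225)
√(√(h + c(-45, -11)) + √(211 + f)) = √(√(-1295 - 11) + √(211 + 225)) = √(√(-1306) + √436) = √(I*√1306 + 2*√109) = √(2*√109 + I*√1306)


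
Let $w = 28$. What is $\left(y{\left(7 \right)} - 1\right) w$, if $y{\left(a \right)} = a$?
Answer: $168$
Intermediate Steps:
$\left(y{\left(7 \right)} - 1\right) w = \left(7 - 1\right) 28 = 6 \cdot 28 = 168$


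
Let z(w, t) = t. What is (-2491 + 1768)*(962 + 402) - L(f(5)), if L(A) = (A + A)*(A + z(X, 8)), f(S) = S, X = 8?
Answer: -986302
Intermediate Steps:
L(A) = 2*A*(8 + A) (L(A) = (A + A)*(A + 8) = (2*A)*(8 + A) = 2*A*(8 + A))
(-2491 + 1768)*(962 + 402) - L(f(5)) = (-2491 + 1768)*(962 + 402) - 2*5*(8 + 5) = -723*1364 - 2*5*13 = -986172 - 1*130 = -986172 - 130 = -986302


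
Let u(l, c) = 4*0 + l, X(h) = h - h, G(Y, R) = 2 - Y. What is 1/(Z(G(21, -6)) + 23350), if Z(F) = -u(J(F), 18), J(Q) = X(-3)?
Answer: 1/23350 ≈ 4.2827e-5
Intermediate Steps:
X(h) = 0
J(Q) = 0
u(l, c) = l (u(l, c) = 0 + l = l)
Z(F) = 0 (Z(F) = -1*0 = 0)
1/(Z(G(21, -6)) + 23350) = 1/(0 + 23350) = 1/23350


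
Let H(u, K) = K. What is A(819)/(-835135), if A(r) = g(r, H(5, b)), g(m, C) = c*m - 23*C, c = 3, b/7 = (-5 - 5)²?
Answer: 1949/119305 ≈ 0.016336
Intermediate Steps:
b = 700 (b = 7*(-5 - 5)² = 7*(-10)² = 7*100 = 700)
g(m, C) = -23*C + 3*m (g(m, C) = 3*m - 23*C = -23*C + 3*m)
A(r) = -16100 + 3*r (A(r) = -23*700 + 3*r = -16100 + 3*r)
A(819)/(-835135) = (-16100 + 3*819)/(-835135) = (-16100 + 2457)*(-1/835135) = -13643*(-1/835135) = 1949/119305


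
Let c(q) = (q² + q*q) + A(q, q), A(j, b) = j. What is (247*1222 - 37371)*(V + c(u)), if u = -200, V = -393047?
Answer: -82842241361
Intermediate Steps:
c(q) = q + 2*q² (c(q) = (q² + q*q) + q = (q² + q²) + q = 2*q² + q = q + 2*q²)
(247*1222 - 37371)*(V + c(u)) = (247*1222 - 37371)*(-393047 - 200*(1 + 2*(-200))) = (301834 - 37371)*(-393047 - 200*(1 - 400)) = 264463*(-393047 - 200*(-399)) = 264463*(-393047 + 79800) = 264463*(-313247) = -82842241361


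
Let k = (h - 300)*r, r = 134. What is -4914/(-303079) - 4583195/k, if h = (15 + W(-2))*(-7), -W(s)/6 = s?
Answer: 198484593167/2837079222 ≈ 69.961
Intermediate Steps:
W(s) = -6*s
h = -189 (h = (15 - 6*(-2))*(-7) = (15 + 12)*(-7) = 27*(-7) = -189)
k = -65526 (k = (-189 - 300)*134 = -489*134 = -65526)
-4914/(-303079) - 4583195/k = -4914/(-303079) - 4583195/(-65526) = -4914*(-1/303079) - 4583195*(-1/65526) = 702/43297 + 4583195/65526 = 198484593167/2837079222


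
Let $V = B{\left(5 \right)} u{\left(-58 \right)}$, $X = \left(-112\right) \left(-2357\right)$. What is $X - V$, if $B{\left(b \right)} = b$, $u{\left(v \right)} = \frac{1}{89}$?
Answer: $\frac{23494571}{89} \approx 2.6398 \cdot 10^{5}$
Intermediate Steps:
$u{\left(v \right)} = \frac{1}{89}$
$X = 263984$
$V = \frac{5}{89}$ ($V = 5 \cdot \frac{1}{89} = \frac{5}{89} \approx 0.05618$)
$X - V = 263984 - \frac{5}{89} = \frac{23494571}{89}$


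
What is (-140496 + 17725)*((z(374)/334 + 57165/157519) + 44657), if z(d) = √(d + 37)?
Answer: -863618253463108/157519 - 122771*√411/334 ≈ -5.4826e+9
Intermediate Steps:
z(d) = √(37 + d)
(-140496 + 17725)*((z(374)/334 + 57165/157519) + 44657) = (-140496 + 17725)*((√(37 + 374)/334 + 57165/157519) + 44657) = -122771*((√411*(1/334) + 57165*(1/157519)) + 44657) = -122771*((√411/334 + 57165/157519) + 44657) = -122771*((57165/157519 + √411/334) + 44657) = -122771*(7034383148/157519 + √411/334) = -863618253463108/157519 - 122771*√411/334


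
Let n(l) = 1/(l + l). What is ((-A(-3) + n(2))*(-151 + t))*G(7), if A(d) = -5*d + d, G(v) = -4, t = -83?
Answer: -10998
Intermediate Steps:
A(d) = -4*d
n(l) = 1/(2*l)
((-A(-3) + n(2))*(-151 + t))*G(7) = ((-(-4)*(-3) + (1/2)/2)*(-151 - 83))*(-4) = ((-1*12 + (1/2)*(1/2))*(-234))*(-4) = ((-12 + 1/4)*(-234))*(-4) = -47/4*(-234)*(-4) = (5499/2)*(-4) = -10998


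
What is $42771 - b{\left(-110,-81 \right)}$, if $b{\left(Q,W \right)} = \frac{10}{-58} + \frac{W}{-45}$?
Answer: $\frac{6201559}{145} \approx 42769.0$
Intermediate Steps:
$b{\left(Q,W \right)} = - \frac{5}{29} - \frac{W}{45}$ ($b{\left(Q,W \right)} = 10 \left(- \frac{1}{58}\right) + W \left(- \frac{1}{45}\right) = - \frac{5}{29} - \frac{W}{45}$)
$42771 - b{\left(-110,-81 \right)} = 42771 - \left(- \frac{5}{29} - - \frac{9}{5}\right) = 42771 - \left(- \frac{5}{29} + \frac{9}{5}\right) = 42771 - \frac{236}{145} = \frac{6201559}{145}$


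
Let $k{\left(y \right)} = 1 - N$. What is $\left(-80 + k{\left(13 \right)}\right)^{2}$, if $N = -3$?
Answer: $5776$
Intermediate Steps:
$k{\left(y \right)} = 4$ ($k{\left(y \right)} = 1 - -3 = 1 + 3 = 4$)
$\left(-80 + k{\left(13 \right)}\right)^{2} = \left(-80 + 4\right)^{2} = \left(-76\right)^{2} = 5776$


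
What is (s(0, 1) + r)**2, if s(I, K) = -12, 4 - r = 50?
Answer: 3364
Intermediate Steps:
r = -46 (r = 4 - 1*50 = 4 - 50 = -46)
(s(0, 1) + r)**2 = (-12 - 46)**2 = (-58)**2 = 3364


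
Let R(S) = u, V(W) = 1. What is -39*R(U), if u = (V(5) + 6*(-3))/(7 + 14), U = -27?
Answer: 221/7 ≈ 31.571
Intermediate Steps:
u = -17/21 (u = (1 + 6*(-3))/(7 + 14) = (1 - 18)/21 = -17*1/21 = -17/21 ≈ -0.80952)
R(S) = -17/21
-39*R(U) = -39*(-17/21) = 221/7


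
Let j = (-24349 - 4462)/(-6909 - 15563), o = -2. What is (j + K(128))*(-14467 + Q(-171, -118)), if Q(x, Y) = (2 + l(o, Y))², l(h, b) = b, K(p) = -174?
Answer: 3924011487/22472 ≈ 1.7462e+5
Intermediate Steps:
Q(x, Y) = (2 + Y)²
j = 28811/22472 (j = -28811/(-22472) = -28811*(-1/22472) = 28811/22472 ≈ 1.2821)
(j + K(128))*(-14467 + Q(-171, -118)) = (28811/22472 - 174)*(-14467 + (2 - 118)²) = -3881317*(-14467 + (-116)²)/22472 = -3881317*(-14467 + 13456)/22472 = -3881317/22472*(-1011) = 3924011487/22472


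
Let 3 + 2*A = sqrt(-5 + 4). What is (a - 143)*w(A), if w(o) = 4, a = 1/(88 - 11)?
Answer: -44040/77 ≈ -571.95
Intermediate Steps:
A = -3/2 + I/2 (A = -3/2 + sqrt(-5 + 4)/2 = -3/2 + sqrt(-1)/2 = -3/2 + I/2 ≈ -1.5 + 0.5*I)
a = 1/77 ≈ 0.012987
(a - 143)*w(A) = (1/77 - 143)*4 = -11010/77*4 = -44040/77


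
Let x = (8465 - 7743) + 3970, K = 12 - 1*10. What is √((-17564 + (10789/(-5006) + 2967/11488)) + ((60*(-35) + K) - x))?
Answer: I*√1258620201559515134/7188616 ≈ 156.06*I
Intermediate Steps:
K = 2 (K = 12 - 10 = 2)
x = 4692 (x = 722 + 3970 = 4692)
√((-17564 + (10789/(-5006) + 2967/11488)) + ((60*(-35) + K) - x)) = √((-17564 + (10789/(-5006) + 2967/11488)) + ((60*(-35) + 2) - 1*4692)) = √((-17564 + (10789*(-1/5006) + 2967*(1/11488))) + ((-2100 + 2) - 4692)) = √((-17564 + (-10789/5006 + 2967/11488)) + (-2098 - 4692)) = √((-17564 - 54545615/28754464) - 6790) = √(-505097951311/28754464 - 6790) = √(-700340761871/28754464) = I*√1258620201559515134/7188616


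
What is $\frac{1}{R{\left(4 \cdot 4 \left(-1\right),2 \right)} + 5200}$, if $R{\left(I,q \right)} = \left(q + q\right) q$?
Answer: $\frac{1}{5208} \approx 0.00019201$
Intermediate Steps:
$R{\left(I,q \right)} = 2 q^{2}$ ($R{\left(I,q \right)} = 2 q q = 2 q^{2}$)
$\frac{1}{R{\left(4 \cdot 4 \left(-1\right),2 \right)} + 5200} = \frac{1}{2 \cdot 2^{2} + 5200} = \frac{1}{2 \cdot 4 + 5200} = \frac{1}{8 + 5200} = \frac{1}{5208}$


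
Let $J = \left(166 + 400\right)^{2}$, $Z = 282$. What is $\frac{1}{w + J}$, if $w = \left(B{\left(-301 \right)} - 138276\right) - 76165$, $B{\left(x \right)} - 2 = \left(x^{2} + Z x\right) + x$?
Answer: $\frac{1}{111335} \approx 8.9819 \cdot 10^{-6}$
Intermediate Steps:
$B{\left(x \right)} = 2 + x^{2} + 283 x$ ($B{\left(x \right)} = 2 + \left(\left(x^{2} + 282 x\right) + x\right) = 2 + \left(x^{2} + 283 x\right) = 2 + x^{2} + 283 x$)
$J = 320356$ ($J = 566^{2} = 320356$)
$w = -209021$ ($w = \left(\left(2 + \left(-301\right)^{2} + 283 \left(-301\right)\right) - 138276\right) - 76165 = \left(\left(2 + 90601 - 85183\right) - 138276\right) - 76165 = \left(5420 - 138276\right) - 76165 = -132856 - 76165 = -209021$)
$\frac{1}{w + J} = \frac{1}{-209021 + 320356} = \frac{1}{111335}$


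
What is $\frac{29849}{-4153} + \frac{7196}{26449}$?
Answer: $- \frac{759591213}{109842697} \approx -6.9153$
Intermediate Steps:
$\frac{29849}{-4153} + \frac{7196}{26449} = 29849 \left(- \frac{1}{4153}\right) + 7196 \cdot \frac{1}{26449} = - \frac{29849}{4153} + \frac{7196}{26449} = - \frac{759591213}{109842697}$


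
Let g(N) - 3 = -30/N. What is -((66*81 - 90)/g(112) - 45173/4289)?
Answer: -139499515/72913 ≈ -1913.2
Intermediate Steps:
g(N) = 3 - 30/N
-((66*81 - 90)/g(112) - 45173/4289) = -((66*81 - 90)/(3 - 30/112) - 45173/4289) = -((5346 - 90)/(3 - 30*1/112) - 45173*1/4289) = -(5256/(3 - 15/56) - 45173/4289) = -(5256/(153/56) - 45173/4289) = -(5256*(56/153) - 45173/4289) = -(32704/17 - 45173/4289) = -1*139499515/72913 = -139499515/72913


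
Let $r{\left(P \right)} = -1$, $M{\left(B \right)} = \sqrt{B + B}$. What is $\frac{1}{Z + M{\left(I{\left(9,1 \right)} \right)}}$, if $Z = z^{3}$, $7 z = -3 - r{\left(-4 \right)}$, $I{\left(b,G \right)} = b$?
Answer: $\frac{1372}{1058809} + \frac{352947 \sqrt{2}}{2117618} \approx 0.23701$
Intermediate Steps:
$M{\left(B \right)} = \sqrt{2} \sqrt{B}$ ($M{\left(B \right)} = \sqrt{2 B} = \sqrt{2} \sqrt{B}$)
$z = - \frac{2}{7}$ ($z = \frac{-3 - -1}{7} = \frac{-3 + 1}{7} = \frac{1}{7} \left(-2\right) = - \frac{2}{7} \approx -0.28571$)
$Z = - \frac{8}{343}$ ($Z = \left(- \frac{2}{7}\right)^{3} = - \frac{8}{343} \approx -0.023324$)
$\frac{1}{Z + M{\left(I{\left(9,1 \right)} \right)}} = \frac{1}{- \frac{8}{343} + \sqrt{2} \sqrt{9}} = \frac{1}{- \frac{8}{343} + \sqrt{2} \cdot 3} = \frac{1}{- \frac{8}{343} + 3 \sqrt{2}}$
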